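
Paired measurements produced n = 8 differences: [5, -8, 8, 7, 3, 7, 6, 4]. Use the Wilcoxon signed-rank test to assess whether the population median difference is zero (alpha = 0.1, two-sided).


Step 1: Drop any zero differences (none here) and take |d_i|.
|d| = [5, 8, 8, 7, 3, 7, 6, 4]
Step 2: Midrank |d_i| (ties get averaged ranks).
ranks: |5|->3, |8|->7.5, |8|->7.5, |7|->5.5, |3|->1, |7|->5.5, |6|->4, |4|->2
Step 3: Attach original signs; sum ranks with positive sign and with negative sign.
W+ = 3 + 7.5 + 5.5 + 1 + 5.5 + 4 + 2 = 28.5
W- = 7.5 = 7.5
(Check: W+ + W- = 36 should equal n(n+1)/2 = 36.)
Step 4: Test statistic W = min(W+, W-) = 7.5.
Step 5: Ties in |d|, so use the tie-corrected normal approximation.
        E[W] = n(n+1)/4 = 8*9/4 = 18.
        Tie groups: |d|=7 (t=2), |d|=8 (t=2); sum(t^3 - t) = 12.
        Var[W] = n(n+1)(2n+1)/24 - sum(t^3-t)/48 = 1224/24 - 12/48 = 50.75.
        z = (W - E[W]) / sqrt(Var[W]) = (7.5 - 18) / 7.1239 = -1.4739.
        Two-sided p = 2*Phi(z) = 0.140506.
Step 6: alpha = 0.1. fail to reject H0.

W+ = 28.5, W- = 7.5, W = min = 7.5, p = 0.140506, fail to reject H0.


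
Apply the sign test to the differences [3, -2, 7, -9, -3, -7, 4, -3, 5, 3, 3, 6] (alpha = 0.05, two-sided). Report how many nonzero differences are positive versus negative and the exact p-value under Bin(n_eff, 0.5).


Step 1: Discard zero differences. Original n = 12; n_eff = number of nonzero differences = 12.
Nonzero differences (with sign): +3, -2, +7, -9, -3, -7, +4, -3, +5, +3, +3, +6
Step 2: Count signs: positive = 7, negative = 5.
Step 3: Under H0: P(positive) = 0.5, so the number of positives S ~ Bin(12, 0.5).
Step 4: Two-sided exact p-value = sum of Bin(12,0.5) probabilities at or below the observed probability = 0.774414.
Step 5: alpha = 0.05. fail to reject H0.

n_eff = 12, pos = 7, neg = 5, p = 0.774414, fail to reject H0.


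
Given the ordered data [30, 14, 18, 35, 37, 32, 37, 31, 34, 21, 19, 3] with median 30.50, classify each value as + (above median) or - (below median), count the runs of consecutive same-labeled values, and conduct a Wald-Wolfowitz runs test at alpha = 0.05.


Step 1: Compute median = 30.50; label A = above, B = below.
Labels in order: BBBAAAAAABBB  (n_A = 6, n_B = 6)
Step 2: Count runs R = 3.
Step 3: Under H0 (random ordering), E[R] = 2*n_A*n_B/(n_A+n_B) + 1 = 2*6*6/12 + 1 = 7.0000.
        Var[R] = 2*n_A*n_B*(2*n_A*n_B - n_A - n_B) / ((n_A+n_B)^2 * (n_A+n_B-1)) = 4320/1584 = 2.7273.
        SD[R] = 1.6514.
Step 4: Continuity-corrected z = (R + 0.5 - E[R]) / SD[R] = (3 + 0.5 - 7.0000) / 1.6514 = -2.1194.
Step 5: Two-sided p-value via normal approximation = 2*(1 - Phi(|z|)) = 0.034060.
Step 6: alpha = 0.05. reject H0.

R = 3, z = -2.1194, p = 0.034060, reject H0.


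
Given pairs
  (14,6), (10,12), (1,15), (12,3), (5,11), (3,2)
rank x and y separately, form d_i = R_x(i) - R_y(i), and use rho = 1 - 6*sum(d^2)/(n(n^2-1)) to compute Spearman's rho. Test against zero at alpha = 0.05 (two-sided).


Step 1: Rank x and y separately (midranks; no ties here).
rank(x): 14->6, 10->4, 1->1, 12->5, 5->3, 3->2
rank(y): 6->3, 12->5, 15->6, 3->2, 11->4, 2->1
Step 2: d_i = R_x(i) - R_y(i); compute d_i^2.
  (6-3)^2=9, (4-5)^2=1, (1-6)^2=25, (5-2)^2=9, (3-4)^2=1, (2-1)^2=1
sum(d^2) = 46.
Step 3: rho = 1 - 6*46 / (6*(6^2 - 1)) = 1 - 276/210 = -0.314286.
Step 4: Under H0, t = rho * sqrt((n-2)/(1-rho^2)) = -0.6621 ~ t(4).
Step 5: Two-sided p-value from the t-distribution with 4 df = 0.544093.
Step 6: alpha = 0.05. fail to reject H0.

rho = -0.3143, p = 0.544093, fail to reject H0 at alpha = 0.05.


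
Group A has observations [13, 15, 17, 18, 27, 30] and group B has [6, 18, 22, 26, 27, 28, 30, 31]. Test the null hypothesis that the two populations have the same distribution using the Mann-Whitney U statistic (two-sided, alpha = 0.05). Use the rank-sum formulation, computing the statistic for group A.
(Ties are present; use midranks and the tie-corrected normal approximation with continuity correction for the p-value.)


Step 1: Combine and sort all 14 observations; assign midranks.
sorted (value, group): (6,Y), (13,X), (15,X), (17,X), (18,X), (18,Y), (22,Y), (26,Y), (27,X), (27,Y), (28,Y), (30,X), (30,Y), (31,Y)
ranks: 6->1, 13->2, 15->3, 17->4, 18->5.5, 18->5.5, 22->7, 26->8, 27->9.5, 27->9.5, 28->11, 30->12.5, 30->12.5, 31->14
Step 2: Rank sum for X: R1 = 2 + 3 + 4 + 5.5 + 9.5 + 12.5 = 36.5.
Step 3: U_X = R1 - n1(n1+1)/2 = 36.5 - 6*7/2 = 36.5 - 21 = 15.5.
       U_Y = n1*n2 - U_X = 48 - 15.5 = 32.5.
Step 4: Ties are present, so use the tie-corrected normal approximation (with continuity correction) for the p-value.
Step 5: p-value = 0.300101; compare to alpha = 0.05. fail to reject H0.

U_X = 15.5, p = 0.300101, fail to reject H0 at alpha = 0.05.


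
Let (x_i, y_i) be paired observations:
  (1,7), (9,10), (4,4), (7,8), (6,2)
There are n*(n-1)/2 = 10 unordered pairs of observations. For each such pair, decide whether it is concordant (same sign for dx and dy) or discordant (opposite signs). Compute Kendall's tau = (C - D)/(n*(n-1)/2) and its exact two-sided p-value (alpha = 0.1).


Step 1: Enumerate the 10 unordered pairs (i,j) with i<j and classify each by sign(x_j-x_i) * sign(y_j-y_i).
  (1,2):dx=+8,dy=+3->C; (1,3):dx=+3,dy=-3->D; (1,4):dx=+6,dy=+1->C; (1,5):dx=+5,dy=-5->D
  (2,3):dx=-5,dy=-6->C; (2,4):dx=-2,dy=-2->C; (2,5):dx=-3,dy=-8->C; (3,4):dx=+3,dy=+4->C
  (3,5):dx=+2,dy=-2->D; (4,5):dx=-1,dy=-6->C
Step 2: C = 7, D = 3, total pairs = 10.
Step 3: tau = (C - D)/(n(n-1)/2) = (7 - 3)/10 = 0.400000.
Step 4: Exact two-sided p-value (enumerate n! = 120 permutations of y under H0): p = 0.483333.
Step 5: alpha = 0.1. fail to reject H0.

tau_b = 0.4000 (C=7, D=3), p = 0.483333, fail to reject H0.


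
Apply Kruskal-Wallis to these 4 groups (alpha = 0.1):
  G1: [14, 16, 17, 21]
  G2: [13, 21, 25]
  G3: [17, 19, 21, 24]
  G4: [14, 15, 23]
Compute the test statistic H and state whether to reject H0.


Step 1: Combine all N = 14 observations and assign midranks.
sorted (value, group, rank): (13,G2,1), (14,G1,2.5), (14,G4,2.5), (15,G4,4), (16,G1,5), (17,G1,6.5), (17,G3,6.5), (19,G3,8), (21,G1,10), (21,G2,10), (21,G3,10), (23,G4,12), (24,G3,13), (25,G2,14)
Step 2: Sum ranks within each group.
R_1 = 24 (n_1 = 4)
R_2 = 25 (n_2 = 3)
R_3 = 37.5 (n_3 = 4)
R_4 = 18.5 (n_4 = 3)
Step 3: H = 12/(N(N+1)) * sum(R_i^2/n_i) - 3(N+1)
     = 12/(14*15) * (24^2/4 + 25^2/3 + 37.5^2/4 + 18.5^2/3) - 3*15
     = 0.057143 * 817.979 - 45
     = 1.741667.
Step 4: Ties present; correction factor C = 1 - 36/(14^3 - 14) = 0.986813. Corrected H = 1.741667 / 0.986813 = 1.764941.
Step 5: Under H0, H ~ chi^2(3); p-value = 0.622594.
Step 6: alpha = 0.1. fail to reject H0.

H = 1.7649, df = 3, p = 0.622594, fail to reject H0.


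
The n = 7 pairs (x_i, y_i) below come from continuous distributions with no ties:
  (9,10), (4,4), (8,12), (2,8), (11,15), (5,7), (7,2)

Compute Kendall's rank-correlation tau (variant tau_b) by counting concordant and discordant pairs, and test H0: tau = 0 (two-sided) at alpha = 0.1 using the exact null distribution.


Step 1: Enumerate the 21 unordered pairs (i,j) with i<j and classify each by sign(x_j-x_i) * sign(y_j-y_i).
  (1,2):dx=-5,dy=-6->C; (1,3):dx=-1,dy=+2->D; (1,4):dx=-7,dy=-2->C; (1,5):dx=+2,dy=+5->C
  (1,6):dx=-4,dy=-3->C; (1,7):dx=-2,dy=-8->C; (2,3):dx=+4,dy=+8->C; (2,4):dx=-2,dy=+4->D
  (2,5):dx=+7,dy=+11->C; (2,6):dx=+1,dy=+3->C; (2,7):dx=+3,dy=-2->D; (3,4):dx=-6,dy=-4->C
  (3,5):dx=+3,dy=+3->C; (3,6):dx=-3,dy=-5->C; (3,7):dx=-1,dy=-10->C; (4,5):dx=+9,dy=+7->C
  (4,6):dx=+3,dy=-1->D; (4,7):dx=+5,dy=-6->D; (5,6):dx=-6,dy=-8->C; (5,7):dx=-4,dy=-13->C
  (6,7):dx=+2,dy=-5->D
Step 2: C = 15, D = 6, total pairs = 21.
Step 3: tau = (C - D)/(n(n-1)/2) = (15 - 6)/21 = 0.428571.
Step 4: Exact two-sided p-value (enumerate n! = 5040 permutations of y under H0): p = 0.238889.
Step 5: alpha = 0.1. fail to reject H0.

tau_b = 0.4286 (C=15, D=6), p = 0.238889, fail to reject H0.


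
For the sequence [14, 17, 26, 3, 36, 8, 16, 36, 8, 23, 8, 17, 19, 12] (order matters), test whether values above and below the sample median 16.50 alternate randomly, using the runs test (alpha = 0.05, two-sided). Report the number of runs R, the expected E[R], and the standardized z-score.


Step 1: Compute median = 16.50; label A = above, B = below.
Labels in order: BAABABBABABAAB  (n_A = 7, n_B = 7)
Step 2: Count runs R = 11.
Step 3: Under H0 (random ordering), E[R] = 2*n_A*n_B/(n_A+n_B) + 1 = 2*7*7/14 + 1 = 8.0000.
        Var[R] = 2*n_A*n_B*(2*n_A*n_B - n_A - n_B) / ((n_A+n_B)^2 * (n_A+n_B-1)) = 8232/2548 = 3.2308.
        SD[R] = 1.7974.
Step 4: Continuity-corrected z = (R - 0.5 - E[R]) / SD[R] = (11 - 0.5 - 8.0000) / 1.7974 = 1.3909.
Step 5: Two-sided p-value via normal approximation = 2*(1 - Phi(|z|)) = 0.164264.
Step 6: alpha = 0.05. fail to reject H0.

R = 11, z = 1.3909, p = 0.164264, fail to reject H0.


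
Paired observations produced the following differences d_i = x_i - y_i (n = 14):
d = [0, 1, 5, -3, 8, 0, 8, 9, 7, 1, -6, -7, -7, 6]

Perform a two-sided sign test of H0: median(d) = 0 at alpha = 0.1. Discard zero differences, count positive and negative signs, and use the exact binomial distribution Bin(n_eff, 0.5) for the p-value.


Step 1: Discard zero differences. Original n = 14; n_eff = number of nonzero differences = 12.
Nonzero differences (with sign): +1, +5, -3, +8, +8, +9, +7, +1, -6, -7, -7, +6
Step 2: Count signs: positive = 8, negative = 4.
Step 3: Under H0: P(positive) = 0.5, so the number of positives S ~ Bin(12, 0.5).
Step 4: Two-sided exact p-value = sum of Bin(12,0.5) probabilities at or below the observed probability = 0.387695.
Step 5: alpha = 0.1. fail to reject H0.

n_eff = 12, pos = 8, neg = 4, p = 0.387695, fail to reject H0.


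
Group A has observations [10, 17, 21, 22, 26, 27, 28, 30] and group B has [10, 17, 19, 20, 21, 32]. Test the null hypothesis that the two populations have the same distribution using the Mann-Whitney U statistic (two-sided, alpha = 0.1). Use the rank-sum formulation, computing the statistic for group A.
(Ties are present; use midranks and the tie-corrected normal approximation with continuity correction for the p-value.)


Step 1: Combine and sort all 14 observations; assign midranks.
sorted (value, group): (10,X), (10,Y), (17,X), (17,Y), (19,Y), (20,Y), (21,X), (21,Y), (22,X), (26,X), (27,X), (28,X), (30,X), (32,Y)
ranks: 10->1.5, 10->1.5, 17->3.5, 17->3.5, 19->5, 20->6, 21->7.5, 21->7.5, 22->9, 26->10, 27->11, 28->12, 30->13, 32->14
Step 2: Rank sum for X: R1 = 1.5 + 3.5 + 7.5 + 9 + 10 + 11 + 12 + 13 = 67.5.
Step 3: U_X = R1 - n1(n1+1)/2 = 67.5 - 8*9/2 = 67.5 - 36 = 31.5.
       U_Y = n1*n2 - U_X = 48 - 31.5 = 16.5.
Step 4: Ties are present, so use the tie-corrected normal approximation (with continuity correction) for the p-value.
Step 5: p-value = 0.364571; compare to alpha = 0.1. fail to reject H0.

U_X = 31.5, p = 0.364571, fail to reject H0 at alpha = 0.1.


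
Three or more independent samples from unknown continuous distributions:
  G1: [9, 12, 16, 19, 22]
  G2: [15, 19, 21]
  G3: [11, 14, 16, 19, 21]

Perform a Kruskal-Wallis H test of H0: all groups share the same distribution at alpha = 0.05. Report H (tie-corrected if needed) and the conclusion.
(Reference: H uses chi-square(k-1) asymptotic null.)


Step 1: Combine all N = 13 observations and assign midranks.
sorted (value, group, rank): (9,G1,1), (11,G3,2), (12,G1,3), (14,G3,4), (15,G2,5), (16,G1,6.5), (16,G3,6.5), (19,G1,9), (19,G2,9), (19,G3,9), (21,G2,11.5), (21,G3,11.5), (22,G1,13)
Step 2: Sum ranks within each group.
R_1 = 32.5 (n_1 = 5)
R_2 = 25.5 (n_2 = 3)
R_3 = 33 (n_3 = 5)
Step 3: H = 12/(N(N+1)) * sum(R_i^2/n_i) - 3(N+1)
     = 12/(13*14) * (32.5^2/5 + 25.5^2/3 + 33^2/5) - 3*14
     = 0.065934 * 645.8 - 42
     = 0.580220.
Step 4: Ties present; correction factor C = 1 - 36/(13^3 - 13) = 0.983516. Corrected H = 0.580220 / 0.983516 = 0.589944.
Step 5: Under H0, H ~ chi^2(2); p-value = 0.744552.
Step 6: alpha = 0.05. fail to reject H0.

H = 0.5899, df = 2, p = 0.744552, fail to reject H0.


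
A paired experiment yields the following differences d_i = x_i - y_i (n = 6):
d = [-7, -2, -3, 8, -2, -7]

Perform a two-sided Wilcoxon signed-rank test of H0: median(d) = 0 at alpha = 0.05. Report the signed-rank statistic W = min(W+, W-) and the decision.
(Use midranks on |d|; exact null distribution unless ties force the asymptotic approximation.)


Step 1: Drop any zero differences (none here) and take |d_i|.
|d| = [7, 2, 3, 8, 2, 7]
Step 2: Midrank |d_i| (ties get averaged ranks).
ranks: |7|->4.5, |2|->1.5, |3|->3, |8|->6, |2|->1.5, |7|->4.5
Step 3: Attach original signs; sum ranks with positive sign and with negative sign.
W+ = 6 = 6
W- = 4.5 + 1.5 + 3 + 1.5 + 4.5 = 15
(Check: W+ + W- = 21 should equal n(n+1)/2 = 21.)
Step 4: Test statistic W = min(W+, W-) = 6.
Step 5: Ties in |d|, so use the tie-corrected normal approximation.
        E[W] = n(n+1)/4 = 6*7/4 = 10.5.
        Tie groups: |d|=2 (t=2), |d|=7 (t=2); sum(t^3 - t) = 12.
        Var[W] = n(n+1)(2n+1)/24 - sum(t^3-t)/48 = 546/24 - 12/48 = 22.5.
        z = (W - E[W]) / sqrt(Var[W]) = (6 - 10.5) / 4.7434 = -0.9487.
        Two-sided p = 2*Phi(z) = 0.342782.
Step 6: alpha = 0.05. fail to reject H0.

W+ = 6, W- = 15, W = min = 6, p = 0.342782, fail to reject H0.


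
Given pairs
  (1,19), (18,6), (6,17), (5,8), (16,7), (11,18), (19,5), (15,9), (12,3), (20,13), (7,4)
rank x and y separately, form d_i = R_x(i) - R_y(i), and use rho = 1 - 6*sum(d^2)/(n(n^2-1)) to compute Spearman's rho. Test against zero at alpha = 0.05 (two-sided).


Step 1: Rank x and y separately (midranks; no ties here).
rank(x): 1->1, 18->9, 6->3, 5->2, 16->8, 11->5, 19->10, 15->7, 12->6, 20->11, 7->4
rank(y): 19->11, 6->4, 17->9, 8->6, 7->5, 18->10, 5->3, 9->7, 3->1, 13->8, 4->2
Step 2: d_i = R_x(i) - R_y(i); compute d_i^2.
  (1-11)^2=100, (9-4)^2=25, (3-9)^2=36, (2-6)^2=16, (8-5)^2=9, (5-10)^2=25, (10-3)^2=49, (7-7)^2=0, (6-1)^2=25, (11-8)^2=9, (4-2)^2=4
sum(d^2) = 298.
Step 3: rho = 1 - 6*298 / (11*(11^2 - 1)) = 1 - 1788/1320 = -0.354545.
Step 4: Under H0, t = rho * sqrt((n-2)/(1-rho^2)) = -1.1375 ~ t(9).
Step 5: Two-sided p-value from the t-distribution with 9 df = 0.284693.
Step 6: alpha = 0.05. fail to reject H0.

rho = -0.3545, p = 0.284693, fail to reject H0 at alpha = 0.05.


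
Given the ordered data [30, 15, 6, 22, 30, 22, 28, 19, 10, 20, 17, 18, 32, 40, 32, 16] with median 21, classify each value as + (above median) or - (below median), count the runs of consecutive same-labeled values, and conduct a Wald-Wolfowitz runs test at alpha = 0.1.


Step 1: Compute median = 21; label A = above, B = below.
Labels in order: ABBAAAABBBBBAAAB  (n_A = 8, n_B = 8)
Step 2: Count runs R = 6.
Step 3: Under H0 (random ordering), E[R] = 2*n_A*n_B/(n_A+n_B) + 1 = 2*8*8/16 + 1 = 9.0000.
        Var[R] = 2*n_A*n_B*(2*n_A*n_B - n_A - n_B) / ((n_A+n_B)^2 * (n_A+n_B-1)) = 14336/3840 = 3.7333.
        SD[R] = 1.9322.
Step 4: Continuity-corrected z = (R + 0.5 - E[R]) / SD[R] = (6 + 0.5 - 9.0000) / 1.9322 = -1.2939.
Step 5: Two-sided p-value via normal approximation = 2*(1 - Phi(|z|)) = 0.195709.
Step 6: alpha = 0.1. fail to reject H0.

R = 6, z = -1.2939, p = 0.195709, fail to reject H0.


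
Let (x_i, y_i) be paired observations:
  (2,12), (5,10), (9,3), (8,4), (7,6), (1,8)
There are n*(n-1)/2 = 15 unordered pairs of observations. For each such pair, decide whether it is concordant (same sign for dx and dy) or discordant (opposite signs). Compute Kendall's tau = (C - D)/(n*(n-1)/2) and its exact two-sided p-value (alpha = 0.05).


Step 1: Enumerate the 15 unordered pairs (i,j) with i<j and classify each by sign(x_j-x_i) * sign(y_j-y_i).
  (1,2):dx=+3,dy=-2->D; (1,3):dx=+7,dy=-9->D; (1,4):dx=+6,dy=-8->D; (1,5):dx=+5,dy=-6->D
  (1,6):dx=-1,dy=-4->C; (2,3):dx=+4,dy=-7->D; (2,4):dx=+3,dy=-6->D; (2,5):dx=+2,dy=-4->D
  (2,6):dx=-4,dy=-2->C; (3,4):dx=-1,dy=+1->D; (3,5):dx=-2,dy=+3->D; (3,6):dx=-8,dy=+5->D
  (4,5):dx=-1,dy=+2->D; (4,6):dx=-7,dy=+4->D; (5,6):dx=-6,dy=+2->D
Step 2: C = 2, D = 13, total pairs = 15.
Step 3: tau = (C - D)/(n(n-1)/2) = (2 - 13)/15 = -0.733333.
Step 4: Exact two-sided p-value (enumerate n! = 720 permutations of y under H0): p = 0.055556.
Step 5: alpha = 0.05. fail to reject H0.

tau_b = -0.7333 (C=2, D=13), p = 0.055556, fail to reject H0.


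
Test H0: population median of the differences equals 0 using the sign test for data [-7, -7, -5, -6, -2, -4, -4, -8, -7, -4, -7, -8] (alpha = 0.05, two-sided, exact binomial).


Step 1: Discard zero differences. Original n = 12; n_eff = number of nonzero differences = 12.
Nonzero differences (with sign): -7, -7, -5, -6, -2, -4, -4, -8, -7, -4, -7, -8
Step 2: Count signs: positive = 0, negative = 12.
Step 3: Under H0: P(positive) = 0.5, so the number of positives S ~ Bin(12, 0.5).
Step 4: Two-sided exact p-value = sum of Bin(12,0.5) probabilities at or below the observed probability = 0.000488.
Step 5: alpha = 0.05. reject H0.

n_eff = 12, pos = 0, neg = 12, p = 0.000488, reject H0.


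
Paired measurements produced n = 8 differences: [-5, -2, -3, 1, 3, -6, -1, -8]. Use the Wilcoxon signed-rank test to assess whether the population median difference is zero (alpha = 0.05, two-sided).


Step 1: Drop any zero differences (none here) and take |d_i|.
|d| = [5, 2, 3, 1, 3, 6, 1, 8]
Step 2: Midrank |d_i| (ties get averaged ranks).
ranks: |5|->6, |2|->3, |3|->4.5, |1|->1.5, |3|->4.5, |6|->7, |1|->1.5, |8|->8
Step 3: Attach original signs; sum ranks with positive sign and with negative sign.
W+ = 1.5 + 4.5 = 6
W- = 6 + 3 + 4.5 + 7 + 1.5 + 8 = 30
(Check: W+ + W- = 36 should equal n(n+1)/2 = 36.)
Step 4: Test statistic W = min(W+, W-) = 6.
Step 5: Ties in |d|, so use the tie-corrected normal approximation.
        E[W] = n(n+1)/4 = 8*9/4 = 18.
        Tie groups: |d|=1 (t=2), |d|=3 (t=2); sum(t^3 - t) = 12.
        Var[W] = n(n+1)(2n+1)/24 - sum(t^3-t)/48 = 1224/24 - 12/48 = 50.75.
        z = (W - E[W]) / sqrt(Var[W]) = (6 - 18) / 7.1239 = -1.6845.
        Two-sided p = 2*Phi(z) = 0.092091.
Step 6: alpha = 0.05. fail to reject H0.

W+ = 6, W- = 30, W = min = 6, p = 0.092091, fail to reject H0.


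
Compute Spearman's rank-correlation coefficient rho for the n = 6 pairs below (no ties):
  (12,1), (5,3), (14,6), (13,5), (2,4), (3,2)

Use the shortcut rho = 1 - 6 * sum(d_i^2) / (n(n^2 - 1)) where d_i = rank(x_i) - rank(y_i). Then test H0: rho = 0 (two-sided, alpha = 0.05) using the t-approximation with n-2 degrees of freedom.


Step 1: Rank x and y separately (midranks; no ties here).
rank(x): 12->4, 5->3, 14->6, 13->5, 2->1, 3->2
rank(y): 1->1, 3->3, 6->6, 5->5, 4->4, 2->2
Step 2: d_i = R_x(i) - R_y(i); compute d_i^2.
  (4-1)^2=9, (3-3)^2=0, (6-6)^2=0, (5-5)^2=0, (1-4)^2=9, (2-2)^2=0
sum(d^2) = 18.
Step 3: rho = 1 - 6*18 / (6*(6^2 - 1)) = 1 - 108/210 = 0.485714.
Step 4: Under H0, t = rho * sqrt((n-2)/(1-rho^2)) = 1.1113 ~ t(4).
Step 5: Two-sided p-value from the t-distribution with 4 df = 0.328723.
Step 6: alpha = 0.05. fail to reject H0.

rho = 0.4857, p = 0.328723, fail to reject H0 at alpha = 0.05.


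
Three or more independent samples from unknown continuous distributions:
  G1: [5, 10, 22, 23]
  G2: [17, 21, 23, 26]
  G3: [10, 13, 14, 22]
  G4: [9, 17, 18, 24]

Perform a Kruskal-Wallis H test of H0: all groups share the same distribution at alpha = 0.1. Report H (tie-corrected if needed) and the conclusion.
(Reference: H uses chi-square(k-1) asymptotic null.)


Step 1: Combine all N = 16 observations and assign midranks.
sorted (value, group, rank): (5,G1,1), (9,G4,2), (10,G1,3.5), (10,G3,3.5), (13,G3,5), (14,G3,6), (17,G2,7.5), (17,G4,7.5), (18,G4,9), (21,G2,10), (22,G1,11.5), (22,G3,11.5), (23,G1,13.5), (23,G2,13.5), (24,G4,15), (26,G2,16)
Step 2: Sum ranks within each group.
R_1 = 29.5 (n_1 = 4)
R_2 = 47 (n_2 = 4)
R_3 = 26 (n_3 = 4)
R_4 = 33.5 (n_4 = 4)
Step 3: H = 12/(N(N+1)) * sum(R_i^2/n_i) - 3(N+1)
     = 12/(16*17) * (29.5^2/4 + 47^2/4 + 26^2/4 + 33.5^2/4) - 3*17
     = 0.044118 * 1219.38 - 51
     = 2.795956.
Step 4: Ties present; correction factor C = 1 - 24/(16^3 - 16) = 0.994118. Corrected H = 2.795956 / 0.994118 = 2.812500.
Step 5: Under H0, H ~ chi^2(3); p-value = 0.421446.
Step 6: alpha = 0.1. fail to reject H0.

H = 2.8125, df = 3, p = 0.421446, fail to reject H0.


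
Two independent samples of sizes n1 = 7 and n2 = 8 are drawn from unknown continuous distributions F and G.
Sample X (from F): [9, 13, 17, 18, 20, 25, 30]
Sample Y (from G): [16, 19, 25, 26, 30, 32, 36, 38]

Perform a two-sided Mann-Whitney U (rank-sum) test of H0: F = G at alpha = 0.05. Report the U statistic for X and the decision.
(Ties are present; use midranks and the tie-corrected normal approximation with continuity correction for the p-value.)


Step 1: Combine and sort all 15 observations; assign midranks.
sorted (value, group): (9,X), (13,X), (16,Y), (17,X), (18,X), (19,Y), (20,X), (25,X), (25,Y), (26,Y), (30,X), (30,Y), (32,Y), (36,Y), (38,Y)
ranks: 9->1, 13->2, 16->3, 17->4, 18->5, 19->6, 20->7, 25->8.5, 25->8.5, 26->10, 30->11.5, 30->11.5, 32->13, 36->14, 38->15
Step 2: Rank sum for X: R1 = 1 + 2 + 4 + 5 + 7 + 8.5 + 11.5 = 39.
Step 3: U_X = R1 - n1(n1+1)/2 = 39 - 7*8/2 = 39 - 28 = 11.
       U_Y = n1*n2 - U_X = 56 - 11 = 45.
Step 4: Ties are present, so use the tie-corrected normal approximation (with continuity correction) for the p-value.
Step 5: p-value = 0.055758; compare to alpha = 0.05. fail to reject H0.

U_X = 11, p = 0.055758, fail to reject H0 at alpha = 0.05.


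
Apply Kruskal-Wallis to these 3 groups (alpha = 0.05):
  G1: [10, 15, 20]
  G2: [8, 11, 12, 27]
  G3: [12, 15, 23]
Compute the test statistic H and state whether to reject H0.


Step 1: Combine all N = 10 observations and assign midranks.
sorted (value, group, rank): (8,G2,1), (10,G1,2), (11,G2,3), (12,G2,4.5), (12,G3,4.5), (15,G1,6.5), (15,G3,6.5), (20,G1,8), (23,G3,9), (27,G2,10)
Step 2: Sum ranks within each group.
R_1 = 16.5 (n_1 = 3)
R_2 = 18.5 (n_2 = 4)
R_3 = 20 (n_3 = 3)
Step 3: H = 12/(N(N+1)) * sum(R_i^2/n_i) - 3(N+1)
     = 12/(10*11) * (16.5^2/3 + 18.5^2/4 + 20^2/3) - 3*11
     = 0.109091 * 309.646 - 33
     = 0.779545.
Step 4: Ties present; correction factor C = 1 - 12/(10^3 - 10) = 0.987879. Corrected H = 0.779545 / 0.987879 = 0.789110.
Step 5: Under H0, H ~ chi^2(2); p-value = 0.673980.
Step 6: alpha = 0.05. fail to reject H0.

H = 0.7891, df = 2, p = 0.673980, fail to reject H0.


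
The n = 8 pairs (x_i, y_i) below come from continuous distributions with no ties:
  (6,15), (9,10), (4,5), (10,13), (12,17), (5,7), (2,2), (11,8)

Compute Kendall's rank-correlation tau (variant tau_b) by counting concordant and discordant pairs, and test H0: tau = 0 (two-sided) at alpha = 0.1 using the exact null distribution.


Step 1: Enumerate the 28 unordered pairs (i,j) with i<j and classify each by sign(x_j-x_i) * sign(y_j-y_i).
  (1,2):dx=+3,dy=-5->D; (1,3):dx=-2,dy=-10->C; (1,4):dx=+4,dy=-2->D; (1,5):dx=+6,dy=+2->C
  (1,6):dx=-1,dy=-8->C; (1,7):dx=-4,dy=-13->C; (1,8):dx=+5,dy=-7->D; (2,3):dx=-5,dy=-5->C
  (2,4):dx=+1,dy=+3->C; (2,5):dx=+3,dy=+7->C; (2,6):dx=-4,dy=-3->C; (2,7):dx=-7,dy=-8->C
  (2,8):dx=+2,dy=-2->D; (3,4):dx=+6,dy=+8->C; (3,5):dx=+8,dy=+12->C; (3,6):dx=+1,dy=+2->C
  (3,7):dx=-2,dy=-3->C; (3,8):dx=+7,dy=+3->C; (4,5):dx=+2,dy=+4->C; (4,6):dx=-5,dy=-6->C
  (4,7):dx=-8,dy=-11->C; (4,8):dx=+1,dy=-5->D; (5,6):dx=-7,dy=-10->C; (5,7):dx=-10,dy=-15->C
  (5,8):dx=-1,dy=-9->C; (6,7):dx=-3,dy=-5->C; (6,8):dx=+6,dy=+1->C; (7,8):dx=+9,dy=+6->C
Step 2: C = 23, D = 5, total pairs = 28.
Step 3: tau = (C - D)/(n(n-1)/2) = (23 - 5)/28 = 0.642857.
Step 4: Exact two-sided p-value (enumerate n! = 40320 permutations of y under H0): p = 0.031151.
Step 5: alpha = 0.1. reject H0.

tau_b = 0.6429 (C=23, D=5), p = 0.031151, reject H0.


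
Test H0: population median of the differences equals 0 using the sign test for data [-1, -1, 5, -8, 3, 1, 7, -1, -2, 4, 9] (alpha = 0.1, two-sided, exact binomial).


Step 1: Discard zero differences. Original n = 11; n_eff = number of nonzero differences = 11.
Nonzero differences (with sign): -1, -1, +5, -8, +3, +1, +7, -1, -2, +4, +9
Step 2: Count signs: positive = 6, negative = 5.
Step 3: Under H0: P(positive) = 0.5, so the number of positives S ~ Bin(11, 0.5).
Step 4: Two-sided exact p-value = sum of Bin(11,0.5) probabilities at or below the observed probability = 1.000000.
Step 5: alpha = 0.1. fail to reject H0.

n_eff = 11, pos = 6, neg = 5, p = 1.000000, fail to reject H0.


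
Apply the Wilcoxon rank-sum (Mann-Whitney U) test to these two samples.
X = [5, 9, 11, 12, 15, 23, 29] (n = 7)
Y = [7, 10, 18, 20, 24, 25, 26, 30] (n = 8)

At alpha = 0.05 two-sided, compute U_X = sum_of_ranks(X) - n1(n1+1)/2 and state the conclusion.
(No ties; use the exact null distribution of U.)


Step 1: Combine and sort all 15 observations; assign midranks.
sorted (value, group): (5,X), (7,Y), (9,X), (10,Y), (11,X), (12,X), (15,X), (18,Y), (20,Y), (23,X), (24,Y), (25,Y), (26,Y), (29,X), (30,Y)
ranks: 5->1, 7->2, 9->3, 10->4, 11->5, 12->6, 15->7, 18->8, 20->9, 23->10, 24->11, 25->12, 26->13, 29->14, 30->15
Step 2: Rank sum for X: R1 = 1 + 3 + 5 + 6 + 7 + 10 + 14 = 46.
Step 3: U_X = R1 - n1(n1+1)/2 = 46 - 7*8/2 = 46 - 28 = 18.
       U_Y = n1*n2 - U_X = 56 - 18 = 38.
Step 4: No ties, so the exact null distribution of U (based on enumerating the C(15,7) = 6435 equally likely rank assignments) gives the two-sided p-value.
Step 5: p-value = 0.280963; compare to alpha = 0.05. fail to reject H0.

U_X = 18, p = 0.280963, fail to reject H0 at alpha = 0.05.


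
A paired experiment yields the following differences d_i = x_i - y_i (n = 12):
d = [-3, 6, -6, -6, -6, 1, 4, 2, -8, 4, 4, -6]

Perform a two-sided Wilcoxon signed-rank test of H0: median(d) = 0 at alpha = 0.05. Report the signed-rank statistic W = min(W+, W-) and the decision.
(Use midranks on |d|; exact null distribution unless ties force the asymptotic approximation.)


Step 1: Drop any zero differences (none here) and take |d_i|.
|d| = [3, 6, 6, 6, 6, 1, 4, 2, 8, 4, 4, 6]
Step 2: Midrank |d_i| (ties get averaged ranks).
ranks: |3|->3, |6|->9, |6|->9, |6|->9, |6|->9, |1|->1, |4|->5, |2|->2, |8|->12, |4|->5, |4|->5, |6|->9
Step 3: Attach original signs; sum ranks with positive sign and with negative sign.
W+ = 9 + 1 + 5 + 2 + 5 + 5 = 27
W- = 3 + 9 + 9 + 9 + 12 + 9 = 51
(Check: W+ + W- = 78 should equal n(n+1)/2 = 78.)
Step 4: Test statistic W = min(W+, W-) = 27.
Step 5: Ties in |d|, so use the tie-corrected normal approximation.
        E[W] = n(n+1)/4 = 12*13/4 = 39.
        Tie groups: |d|=4 (t=3), |d|=6 (t=5); sum(t^3 - t) = 144.
        Var[W] = n(n+1)(2n+1)/24 - sum(t^3-t)/48 = 3900/24 - 144/48 = 159.5.
        z = (W - E[W]) / sqrt(Var[W]) = (27 - 39) / 12.6293 = -0.9502.
        Two-sided p = 2*Phi(z) = 0.342026.
Step 6: alpha = 0.05. fail to reject H0.

W+ = 27, W- = 51, W = min = 27, p = 0.342026, fail to reject H0.


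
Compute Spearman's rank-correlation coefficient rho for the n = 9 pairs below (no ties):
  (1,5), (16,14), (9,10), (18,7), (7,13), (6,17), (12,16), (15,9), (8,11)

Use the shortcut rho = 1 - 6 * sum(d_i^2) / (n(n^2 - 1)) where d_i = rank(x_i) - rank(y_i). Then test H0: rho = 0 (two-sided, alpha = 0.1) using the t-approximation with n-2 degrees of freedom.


Step 1: Rank x and y separately (midranks; no ties here).
rank(x): 1->1, 16->8, 9->5, 18->9, 7->3, 6->2, 12->6, 15->7, 8->4
rank(y): 5->1, 14->7, 10->4, 7->2, 13->6, 17->9, 16->8, 9->3, 11->5
Step 2: d_i = R_x(i) - R_y(i); compute d_i^2.
  (1-1)^2=0, (8-7)^2=1, (5-4)^2=1, (9-2)^2=49, (3-6)^2=9, (2-9)^2=49, (6-8)^2=4, (7-3)^2=16, (4-5)^2=1
sum(d^2) = 130.
Step 3: rho = 1 - 6*130 / (9*(9^2 - 1)) = 1 - 780/720 = -0.083333.
Step 4: Under H0, t = rho * sqrt((n-2)/(1-rho^2)) = -0.2212 ~ t(7).
Step 5: Two-sided p-value from the t-distribution with 7 df = 0.831214.
Step 6: alpha = 0.1. fail to reject H0.

rho = -0.0833, p = 0.831214, fail to reject H0 at alpha = 0.1.


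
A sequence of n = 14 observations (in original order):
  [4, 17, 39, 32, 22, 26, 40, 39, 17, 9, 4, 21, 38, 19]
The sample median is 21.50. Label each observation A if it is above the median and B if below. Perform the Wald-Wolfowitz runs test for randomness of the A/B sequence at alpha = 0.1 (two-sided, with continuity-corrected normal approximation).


Step 1: Compute median = 21.50; label A = above, B = below.
Labels in order: BBAAAAAABBBBAB  (n_A = 7, n_B = 7)
Step 2: Count runs R = 5.
Step 3: Under H0 (random ordering), E[R] = 2*n_A*n_B/(n_A+n_B) + 1 = 2*7*7/14 + 1 = 8.0000.
        Var[R] = 2*n_A*n_B*(2*n_A*n_B - n_A - n_B) / ((n_A+n_B)^2 * (n_A+n_B-1)) = 8232/2548 = 3.2308.
        SD[R] = 1.7974.
Step 4: Continuity-corrected z = (R + 0.5 - E[R]) / SD[R] = (5 + 0.5 - 8.0000) / 1.7974 = -1.3909.
Step 5: Two-sided p-value via normal approximation = 2*(1 - Phi(|z|)) = 0.164264.
Step 6: alpha = 0.1. fail to reject H0.

R = 5, z = -1.3909, p = 0.164264, fail to reject H0.


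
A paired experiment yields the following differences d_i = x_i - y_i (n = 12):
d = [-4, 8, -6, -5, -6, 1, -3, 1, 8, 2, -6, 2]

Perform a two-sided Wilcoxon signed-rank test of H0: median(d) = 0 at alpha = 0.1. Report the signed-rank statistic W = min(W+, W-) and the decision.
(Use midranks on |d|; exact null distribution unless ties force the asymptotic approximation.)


Step 1: Drop any zero differences (none here) and take |d_i|.
|d| = [4, 8, 6, 5, 6, 1, 3, 1, 8, 2, 6, 2]
Step 2: Midrank |d_i| (ties get averaged ranks).
ranks: |4|->6, |8|->11.5, |6|->9, |5|->7, |6|->9, |1|->1.5, |3|->5, |1|->1.5, |8|->11.5, |2|->3.5, |6|->9, |2|->3.5
Step 3: Attach original signs; sum ranks with positive sign and with negative sign.
W+ = 11.5 + 1.5 + 1.5 + 11.5 + 3.5 + 3.5 = 33
W- = 6 + 9 + 7 + 9 + 5 + 9 = 45
(Check: W+ + W- = 78 should equal n(n+1)/2 = 78.)
Step 4: Test statistic W = min(W+, W-) = 33.
Step 5: Ties in |d|, so use the tie-corrected normal approximation.
        E[W] = n(n+1)/4 = 12*13/4 = 39.
        Tie groups: |d|=1 (t=2), |d|=2 (t=2), |d|=6 (t=3), |d|=8 (t=2); sum(t^3 - t) = 42.
        Var[W] = n(n+1)(2n+1)/24 - sum(t^3-t)/48 = 3900/24 - 42/48 = 161.625.
        z = (W - E[W]) / sqrt(Var[W]) = (33 - 39) / 12.7132 = -0.4720.
        Two-sided p = 2*Phi(z) = 0.636962.
Step 6: alpha = 0.1. fail to reject H0.

W+ = 33, W- = 45, W = min = 33, p = 0.636962, fail to reject H0.


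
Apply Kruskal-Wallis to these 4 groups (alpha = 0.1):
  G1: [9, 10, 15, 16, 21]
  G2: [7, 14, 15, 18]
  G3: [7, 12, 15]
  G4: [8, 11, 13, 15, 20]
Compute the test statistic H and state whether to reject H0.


Step 1: Combine all N = 17 observations and assign midranks.
sorted (value, group, rank): (7,G2,1.5), (7,G3,1.5), (8,G4,3), (9,G1,4), (10,G1,5), (11,G4,6), (12,G3,7), (13,G4,8), (14,G2,9), (15,G1,11.5), (15,G2,11.5), (15,G3,11.5), (15,G4,11.5), (16,G1,14), (18,G2,15), (20,G4,16), (21,G1,17)
Step 2: Sum ranks within each group.
R_1 = 51.5 (n_1 = 5)
R_2 = 37 (n_2 = 4)
R_3 = 20 (n_3 = 3)
R_4 = 44.5 (n_4 = 5)
Step 3: H = 12/(N(N+1)) * sum(R_i^2/n_i) - 3(N+1)
     = 12/(17*18) * (51.5^2/5 + 37^2/4 + 20^2/3 + 44.5^2/5) - 3*18
     = 0.039216 * 1402.08 - 54
     = 0.983660.
Step 4: Ties present; correction factor C = 1 - 66/(17^3 - 17) = 0.986520. Corrected H = 0.983660 / 0.986520 = 0.997101.
Step 5: Under H0, H ~ chi^2(3); p-value = 0.801953.
Step 6: alpha = 0.1. fail to reject H0.

H = 0.9971, df = 3, p = 0.801953, fail to reject H0.


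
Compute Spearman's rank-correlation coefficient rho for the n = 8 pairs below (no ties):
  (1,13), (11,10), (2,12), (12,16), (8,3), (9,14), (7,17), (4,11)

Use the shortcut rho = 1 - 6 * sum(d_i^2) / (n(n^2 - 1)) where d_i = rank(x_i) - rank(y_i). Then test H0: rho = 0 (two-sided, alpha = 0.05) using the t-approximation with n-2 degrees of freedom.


Step 1: Rank x and y separately (midranks; no ties here).
rank(x): 1->1, 11->7, 2->2, 12->8, 8->5, 9->6, 7->4, 4->3
rank(y): 13->5, 10->2, 12->4, 16->7, 3->1, 14->6, 17->8, 11->3
Step 2: d_i = R_x(i) - R_y(i); compute d_i^2.
  (1-5)^2=16, (7-2)^2=25, (2-4)^2=4, (8-7)^2=1, (5-1)^2=16, (6-6)^2=0, (4-8)^2=16, (3-3)^2=0
sum(d^2) = 78.
Step 3: rho = 1 - 6*78 / (8*(8^2 - 1)) = 1 - 468/504 = 0.071429.
Step 4: Under H0, t = rho * sqrt((n-2)/(1-rho^2)) = 0.1754 ~ t(6).
Step 5: Two-sided p-value from the t-distribution with 6 df = 0.866526.
Step 6: alpha = 0.05. fail to reject H0.

rho = 0.0714, p = 0.866526, fail to reject H0 at alpha = 0.05.


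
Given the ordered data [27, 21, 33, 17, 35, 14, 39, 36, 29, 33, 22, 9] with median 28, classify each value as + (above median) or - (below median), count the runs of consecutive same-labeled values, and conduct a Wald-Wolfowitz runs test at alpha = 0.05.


Step 1: Compute median = 28; label A = above, B = below.
Labels in order: BBABABAAAABB  (n_A = 6, n_B = 6)
Step 2: Count runs R = 7.
Step 3: Under H0 (random ordering), E[R] = 2*n_A*n_B/(n_A+n_B) + 1 = 2*6*6/12 + 1 = 7.0000.
        Var[R] = 2*n_A*n_B*(2*n_A*n_B - n_A - n_B) / ((n_A+n_B)^2 * (n_A+n_B-1)) = 4320/1584 = 2.7273.
        SD[R] = 1.6514.
Step 4: R = E[R], so z = 0 with no continuity correction.
Step 5: Two-sided p-value via normal approximation = 2*(1 - Phi(|z|)) = 1.000000.
Step 6: alpha = 0.05. fail to reject H0.

R = 7, z = 0.0000, p = 1.000000, fail to reject H0.


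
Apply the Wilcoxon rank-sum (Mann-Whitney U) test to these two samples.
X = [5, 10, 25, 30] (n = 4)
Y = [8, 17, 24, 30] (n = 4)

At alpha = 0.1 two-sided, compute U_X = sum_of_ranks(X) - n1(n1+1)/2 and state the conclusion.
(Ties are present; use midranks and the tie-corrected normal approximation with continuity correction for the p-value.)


Step 1: Combine and sort all 8 observations; assign midranks.
sorted (value, group): (5,X), (8,Y), (10,X), (17,Y), (24,Y), (25,X), (30,X), (30,Y)
ranks: 5->1, 8->2, 10->3, 17->4, 24->5, 25->6, 30->7.5, 30->7.5
Step 2: Rank sum for X: R1 = 1 + 3 + 6 + 7.5 = 17.5.
Step 3: U_X = R1 - n1(n1+1)/2 = 17.5 - 4*5/2 = 17.5 - 10 = 7.5.
       U_Y = n1*n2 - U_X = 16 - 7.5 = 8.5.
Step 4: Ties are present, so use the tie-corrected normal approximation (with continuity correction) for the p-value.
Step 5: p-value = 1.000000; compare to alpha = 0.1. fail to reject H0.

U_X = 7.5, p = 1.000000, fail to reject H0 at alpha = 0.1.


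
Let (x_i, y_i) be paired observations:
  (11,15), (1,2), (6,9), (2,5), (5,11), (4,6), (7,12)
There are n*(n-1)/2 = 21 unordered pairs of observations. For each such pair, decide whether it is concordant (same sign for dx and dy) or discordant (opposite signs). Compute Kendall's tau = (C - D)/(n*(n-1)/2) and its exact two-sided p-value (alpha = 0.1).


Step 1: Enumerate the 21 unordered pairs (i,j) with i<j and classify each by sign(x_j-x_i) * sign(y_j-y_i).
  (1,2):dx=-10,dy=-13->C; (1,3):dx=-5,dy=-6->C; (1,4):dx=-9,dy=-10->C; (1,5):dx=-6,dy=-4->C
  (1,6):dx=-7,dy=-9->C; (1,7):dx=-4,dy=-3->C; (2,3):dx=+5,dy=+7->C; (2,4):dx=+1,dy=+3->C
  (2,5):dx=+4,dy=+9->C; (2,6):dx=+3,dy=+4->C; (2,7):dx=+6,dy=+10->C; (3,4):dx=-4,dy=-4->C
  (3,5):dx=-1,dy=+2->D; (3,6):dx=-2,dy=-3->C; (3,7):dx=+1,dy=+3->C; (4,5):dx=+3,dy=+6->C
  (4,6):dx=+2,dy=+1->C; (4,7):dx=+5,dy=+7->C; (5,6):dx=-1,dy=-5->C; (5,7):dx=+2,dy=+1->C
  (6,7):dx=+3,dy=+6->C
Step 2: C = 20, D = 1, total pairs = 21.
Step 3: tau = (C - D)/(n(n-1)/2) = (20 - 1)/21 = 0.904762.
Step 4: Exact two-sided p-value (enumerate n! = 5040 permutations of y under H0): p = 0.002778.
Step 5: alpha = 0.1. reject H0.

tau_b = 0.9048 (C=20, D=1), p = 0.002778, reject H0.


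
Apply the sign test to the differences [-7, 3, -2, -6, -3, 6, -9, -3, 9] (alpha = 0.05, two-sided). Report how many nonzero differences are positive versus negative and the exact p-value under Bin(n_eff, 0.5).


Step 1: Discard zero differences. Original n = 9; n_eff = number of nonzero differences = 9.
Nonzero differences (with sign): -7, +3, -2, -6, -3, +6, -9, -3, +9
Step 2: Count signs: positive = 3, negative = 6.
Step 3: Under H0: P(positive) = 0.5, so the number of positives S ~ Bin(9, 0.5).
Step 4: Two-sided exact p-value = sum of Bin(9,0.5) probabilities at or below the observed probability = 0.507812.
Step 5: alpha = 0.05. fail to reject H0.

n_eff = 9, pos = 3, neg = 6, p = 0.507812, fail to reject H0.


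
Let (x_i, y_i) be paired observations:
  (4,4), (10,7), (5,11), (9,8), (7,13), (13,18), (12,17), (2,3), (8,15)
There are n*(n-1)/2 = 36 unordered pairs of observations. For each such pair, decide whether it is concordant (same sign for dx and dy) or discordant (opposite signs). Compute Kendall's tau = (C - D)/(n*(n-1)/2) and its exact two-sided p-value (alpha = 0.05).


Step 1: Enumerate the 36 unordered pairs (i,j) with i<j and classify each by sign(x_j-x_i) * sign(y_j-y_i).
  (1,2):dx=+6,dy=+3->C; (1,3):dx=+1,dy=+7->C; (1,4):dx=+5,dy=+4->C; (1,5):dx=+3,dy=+9->C
  (1,6):dx=+9,dy=+14->C; (1,7):dx=+8,dy=+13->C; (1,8):dx=-2,dy=-1->C; (1,9):dx=+4,dy=+11->C
  (2,3):dx=-5,dy=+4->D; (2,4):dx=-1,dy=+1->D; (2,5):dx=-3,dy=+6->D; (2,6):dx=+3,dy=+11->C
  (2,7):dx=+2,dy=+10->C; (2,8):dx=-8,dy=-4->C; (2,9):dx=-2,dy=+8->D; (3,4):dx=+4,dy=-3->D
  (3,5):dx=+2,dy=+2->C; (3,6):dx=+8,dy=+7->C; (3,7):dx=+7,dy=+6->C; (3,8):dx=-3,dy=-8->C
  (3,9):dx=+3,dy=+4->C; (4,5):dx=-2,dy=+5->D; (4,6):dx=+4,dy=+10->C; (4,7):dx=+3,dy=+9->C
  (4,8):dx=-7,dy=-5->C; (4,9):dx=-1,dy=+7->D; (5,6):dx=+6,dy=+5->C; (5,7):dx=+5,dy=+4->C
  (5,8):dx=-5,dy=-10->C; (5,9):dx=+1,dy=+2->C; (6,7):dx=-1,dy=-1->C; (6,8):dx=-11,dy=-15->C
  (6,9):dx=-5,dy=-3->C; (7,8):dx=-10,dy=-14->C; (7,9):dx=-4,dy=-2->C; (8,9):dx=+6,dy=+12->C
Step 2: C = 29, D = 7, total pairs = 36.
Step 3: tau = (C - D)/(n(n-1)/2) = (29 - 7)/36 = 0.611111.
Step 4: Exact two-sided p-value (enumerate n! = 362880 permutations of y under H0): p = 0.024741.
Step 5: alpha = 0.05. reject H0.

tau_b = 0.6111 (C=29, D=7), p = 0.024741, reject H0.


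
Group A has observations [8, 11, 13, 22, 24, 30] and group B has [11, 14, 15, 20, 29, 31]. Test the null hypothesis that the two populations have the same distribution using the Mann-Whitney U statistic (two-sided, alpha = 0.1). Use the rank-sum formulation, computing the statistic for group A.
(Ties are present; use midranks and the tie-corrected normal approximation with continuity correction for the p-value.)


Step 1: Combine and sort all 12 observations; assign midranks.
sorted (value, group): (8,X), (11,X), (11,Y), (13,X), (14,Y), (15,Y), (20,Y), (22,X), (24,X), (29,Y), (30,X), (31,Y)
ranks: 8->1, 11->2.5, 11->2.5, 13->4, 14->5, 15->6, 20->7, 22->8, 24->9, 29->10, 30->11, 31->12
Step 2: Rank sum for X: R1 = 1 + 2.5 + 4 + 8 + 9 + 11 = 35.5.
Step 3: U_X = R1 - n1(n1+1)/2 = 35.5 - 6*7/2 = 35.5 - 21 = 14.5.
       U_Y = n1*n2 - U_X = 36 - 14.5 = 21.5.
Step 4: Ties are present, so use the tie-corrected normal approximation (with continuity correction) for the p-value.
Step 5: p-value = 0.630356; compare to alpha = 0.1. fail to reject H0.

U_X = 14.5, p = 0.630356, fail to reject H0 at alpha = 0.1.


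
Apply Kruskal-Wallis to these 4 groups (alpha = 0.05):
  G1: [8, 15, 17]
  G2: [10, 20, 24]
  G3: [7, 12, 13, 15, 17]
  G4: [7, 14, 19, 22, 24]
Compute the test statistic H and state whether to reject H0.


Step 1: Combine all N = 16 observations and assign midranks.
sorted (value, group, rank): (7,G3,1.5), (7,G4,1.5), (8,G1,3), (10,G2,4), (12,G3,5), (13,G3,6), (14,G4,7), (15,G1,8.5), (15,G3,8.5), (17,G1,10.5), (17,G3,10.5), (19,G4,12), (20,G2,13), (22,G4,14), (24,G2,15.5), (24,G4,15.5)
Step 2: Sum ranks within each group.
R_1 = 22 (n_1 = 3)
R_2 = 32.5 (n_2 = 3)
R_3 = 31.5 (n_3 = 5)
R_4 = 50 (n_4 = 5)
Step 3: H = 12/(N(N+1)) * sum(R_i^2/n_i) - 3(N+1)
     = 12/(16*17) * (22^2/3 + 32.5^2/3 + 31.5^2/5 + 50^2/5) - 3*17
     = 0.044118 * 1211.87 - 51
     = 2.464706.
Step 4: Ties present; correction factor C = 1 - 24/(16^3 - 16) = 0.994118. Corrected H = 2.464706 / 0.994118 = 2.479290.
Step 5: Under H0, H ~ chi^2(3); p-value = 0.479045.
Step 6: alpha = 0.05. fail to reject H0.

H = 2.4793, df = 3, p = 0.479045, fail to reject H0.


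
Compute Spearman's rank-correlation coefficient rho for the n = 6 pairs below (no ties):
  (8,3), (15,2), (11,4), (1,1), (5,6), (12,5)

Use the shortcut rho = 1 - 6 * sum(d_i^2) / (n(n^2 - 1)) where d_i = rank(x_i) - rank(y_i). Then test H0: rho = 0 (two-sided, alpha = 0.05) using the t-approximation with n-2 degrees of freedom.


Step 1: Rank x and y separately (midranks; no ties here).
rank(x): 8->3, 15->6, 11->4, 1->1, 5->2, 12->5
rank(y): 3->3, 2->2, 4->4, 1->1, 6->6, 5->5
Step 2: d_i = R_x(i) - R_y(i); compute d_i^2.
  (3-3)^2=0, (6-2)^2=16, (4-4)^2=0, (1-1)^2=0, (2-6)^2=16, (5-5)^2=0
sum(d^2) = 32.
Step 3: rho = 1 - 6*32 / (6*(6^2 - 1)) = 1 - 192/210 = 0.085714.
Step 4: Under H0, t = rho * sqrt((n-2)/(1-rho^2)) = 0.1721 ~ t(4).
Step 5: Two-sided p-value from the t-distribution with 4 df = 0.871743.
Step 6: alpha = 0.05. fail to reject H0.

rho = 0.0857, p = 0.871743, fail to reject H0 at alpha = 0.05.
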